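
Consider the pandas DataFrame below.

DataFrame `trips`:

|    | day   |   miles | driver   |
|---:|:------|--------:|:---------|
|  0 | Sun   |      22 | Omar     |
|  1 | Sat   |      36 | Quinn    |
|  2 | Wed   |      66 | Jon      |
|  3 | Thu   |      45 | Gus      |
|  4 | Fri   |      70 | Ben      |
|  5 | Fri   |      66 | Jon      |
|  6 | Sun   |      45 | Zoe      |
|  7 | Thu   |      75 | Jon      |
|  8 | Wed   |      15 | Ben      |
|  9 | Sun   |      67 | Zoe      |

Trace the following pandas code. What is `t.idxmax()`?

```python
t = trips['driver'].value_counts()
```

Jon

value_counts of driver:
driver
Jon      3
Ben      2
Zoe      2
Omar     1
Quinn    1
Gus      1
Name: count, dtype: int64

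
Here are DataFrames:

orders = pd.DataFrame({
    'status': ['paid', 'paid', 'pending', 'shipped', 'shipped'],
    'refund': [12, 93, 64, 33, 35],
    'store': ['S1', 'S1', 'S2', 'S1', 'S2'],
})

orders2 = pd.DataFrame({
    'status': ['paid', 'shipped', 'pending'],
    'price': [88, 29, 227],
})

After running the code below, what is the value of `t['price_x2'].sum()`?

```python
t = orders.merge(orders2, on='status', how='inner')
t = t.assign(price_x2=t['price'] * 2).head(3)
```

merge on 'status' (how='inner') → 5 rows:
    status  refund store  price
0     paid      12    S1     88
1     paid      93    S1     88
2  pending      64    S2    227
3  shipped      33    S1     29
4  shipped      35    S2     29
add column price_x2 = t['price'] * 2:
    status  refund store  price  price_x2
0     paid      12    S1     88       176
1     paid      93    S1     88       176
2  pending      64    S2    227       454
3  shipped      33    S1     29        58
4  shipped      35    S2     29        58
take first 3 rows:
    status  refund store  price  price_x2
0     paid      12    S1     88       176
1     paid      93    S1     88       176
2  pending      64    S2    227       454
sum of column 'price_x2' → 806

806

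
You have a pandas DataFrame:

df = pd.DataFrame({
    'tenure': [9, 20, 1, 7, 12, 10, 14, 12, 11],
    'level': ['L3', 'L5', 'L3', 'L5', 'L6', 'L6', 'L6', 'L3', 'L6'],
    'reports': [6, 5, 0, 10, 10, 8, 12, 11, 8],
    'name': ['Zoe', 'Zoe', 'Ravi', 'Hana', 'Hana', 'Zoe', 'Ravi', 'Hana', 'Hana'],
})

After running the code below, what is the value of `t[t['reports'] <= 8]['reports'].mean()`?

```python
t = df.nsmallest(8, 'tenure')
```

5.5

take 8 rows with smallest tenure:
   tenure level  reports  name
2       1    L3        0  Ravi
3       7    L5       10  Hana
0       9    L3        6   Zoe
5      10    L6        8   Zoe
8      11    L6        8  Hana
4      12    L6       10  Hana
7      12    L3       11  Hana
6      14    L6       12  Ravi
filter rows where reports <= 8:
   tenure level  reports  name
2       1    L3        0  Ravi
0       9    L3        6   Zoe
5      10    L6        8   Zoe
8      11    L6        8  Hana
Hence 5.5.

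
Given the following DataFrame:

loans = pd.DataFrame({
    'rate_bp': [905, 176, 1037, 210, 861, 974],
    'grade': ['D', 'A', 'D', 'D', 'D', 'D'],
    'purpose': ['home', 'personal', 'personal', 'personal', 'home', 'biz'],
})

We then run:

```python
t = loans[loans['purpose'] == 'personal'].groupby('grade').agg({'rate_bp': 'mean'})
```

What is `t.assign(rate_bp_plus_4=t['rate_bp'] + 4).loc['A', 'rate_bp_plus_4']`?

180.0

filter rows where purpose == 'personal':
   rate_bp grade   purpose
1      176     A  personal
2     1037     D  personal
3      210     D  personal
group by grade, mean of rate_bp:
       rate_bp
grade         
A        176.0
D        623.5
add column rate_bp_plus_4 = t['rate_bp'] + 4:
       rate_bp  rate_bp_plus_4
grade                         
A        176.0           180.0
D        623.5           627.5
value at row 'A', column 'rate_bp_plus_4' → 180.0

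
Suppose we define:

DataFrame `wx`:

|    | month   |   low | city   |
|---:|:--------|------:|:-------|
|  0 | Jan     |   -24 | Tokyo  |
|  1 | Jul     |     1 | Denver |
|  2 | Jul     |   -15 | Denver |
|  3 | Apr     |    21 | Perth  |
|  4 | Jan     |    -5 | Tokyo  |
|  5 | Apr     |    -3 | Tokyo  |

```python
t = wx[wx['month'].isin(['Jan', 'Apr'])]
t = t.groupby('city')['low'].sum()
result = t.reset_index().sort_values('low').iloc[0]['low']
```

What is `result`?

-32

filter rows where month in ['Jan', 'Apr']:
  month  low   city
0   Jan  -24  Tokyo
3   Apr   21  Perth
4   Jan   -5  Tokyo
5   Apr   -3  Tokyo
group by city, sum of low:
city
Perth    21
Tokyo   -32
Name: low, dtype: int64
reset_index():
    city  low
0  Perth   21
1  Tokyo  -32
sort by low:
    city  low
1  Tokyo  -32
0  Perth   21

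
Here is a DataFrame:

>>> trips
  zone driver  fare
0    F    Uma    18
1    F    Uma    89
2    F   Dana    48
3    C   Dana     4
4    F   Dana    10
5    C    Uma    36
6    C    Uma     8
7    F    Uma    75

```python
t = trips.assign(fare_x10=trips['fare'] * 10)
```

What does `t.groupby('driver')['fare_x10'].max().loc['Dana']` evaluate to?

480

add column fare_x10 = trips['fare'] * 10:
  zone driver  fare  fare_x10
0    F    Uma    18       180
1    F    Uma    89       890
2    F   Dana    48       480
3    C   Dana     4        40
4    F   Dana    10       100
5    C    Uma    36       360
6    C    Uma     8        80
7    F    Uma    75       750
group by driver, max of fare_x10:
driver
Dana    480
Uma     890
Name: fare_x10, dtype: int64
Taking the value at index 'Dana' gives 480.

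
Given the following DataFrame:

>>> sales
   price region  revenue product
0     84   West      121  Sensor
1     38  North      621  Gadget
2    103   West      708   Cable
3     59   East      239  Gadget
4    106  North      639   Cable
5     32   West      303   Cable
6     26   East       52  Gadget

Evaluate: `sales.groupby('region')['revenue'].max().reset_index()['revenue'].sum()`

1586

group by region, max of revenue:
region
East     239
North    639
West     708
Name: revenue, dtype: int64
reset_index():
  region  revenue
0   East      239
1  North      639
2   West      708
Hence 1586.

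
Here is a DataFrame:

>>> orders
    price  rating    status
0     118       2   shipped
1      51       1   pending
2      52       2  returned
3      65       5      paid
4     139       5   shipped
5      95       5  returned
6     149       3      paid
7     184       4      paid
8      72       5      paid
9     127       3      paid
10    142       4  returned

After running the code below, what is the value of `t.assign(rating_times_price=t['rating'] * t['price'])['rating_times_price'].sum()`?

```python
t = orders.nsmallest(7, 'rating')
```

take 7 rows with smallest rating:
    price  rating    status
1      51       1   pending
0     118       2   shipped
2      52       2  returned
6     149       3      paid
9     127       3      paid
7     184       4      paid
10    142       4  returned
add column rating_times_price = t['rating'] * t['price']:
    price  rating    status  rating_times_price
1      51       1   pending                  51
0     118       2   shipped                 236
2      52       2  returned                 104
6     149       3      paid                 447
9     127       3      paid                 381
7     184       4      paid                 736
10    142       4  returned                 568
Finally, sum of column 'rating_times_price' = 2523.

2523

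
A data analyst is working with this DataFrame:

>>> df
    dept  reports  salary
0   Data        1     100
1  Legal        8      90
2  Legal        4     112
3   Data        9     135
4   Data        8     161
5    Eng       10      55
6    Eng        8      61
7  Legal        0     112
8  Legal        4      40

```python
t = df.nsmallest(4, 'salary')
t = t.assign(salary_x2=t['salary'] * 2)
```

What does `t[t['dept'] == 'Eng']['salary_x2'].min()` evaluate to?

110

take 4 rows with smallest salary:
    dept  reports  salary
8  Legal        4      40
5    Eng       10      55
6    Eng        8      61
1  Legal        8      90
add column salary_x2 = t['salary'] * 2:
    dept  reports  salary  salary_x2
8  Legal        4      40         80
5    Eng       10      55        110
6    Eng        8      61        122
1  Legal        8      90        180
filter rows where dept == 'Eng':
  dept  reports  salary  salary_x2
5  Eng       10      55        110
6  Eng        8      61        122
Then the min of column 'salary_x2': 110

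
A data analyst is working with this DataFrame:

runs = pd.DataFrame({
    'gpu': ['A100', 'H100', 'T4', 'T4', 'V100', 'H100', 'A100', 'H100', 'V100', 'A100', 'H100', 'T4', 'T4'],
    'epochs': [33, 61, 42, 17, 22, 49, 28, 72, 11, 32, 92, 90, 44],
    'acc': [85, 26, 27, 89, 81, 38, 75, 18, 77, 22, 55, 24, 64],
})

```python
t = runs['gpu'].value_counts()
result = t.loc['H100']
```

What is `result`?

4

value_counts of gpu:
gpu
H100    4
T4      4
A100    3
V100    2
Name: count, dtype: int64
Then the value at index 'H100': 4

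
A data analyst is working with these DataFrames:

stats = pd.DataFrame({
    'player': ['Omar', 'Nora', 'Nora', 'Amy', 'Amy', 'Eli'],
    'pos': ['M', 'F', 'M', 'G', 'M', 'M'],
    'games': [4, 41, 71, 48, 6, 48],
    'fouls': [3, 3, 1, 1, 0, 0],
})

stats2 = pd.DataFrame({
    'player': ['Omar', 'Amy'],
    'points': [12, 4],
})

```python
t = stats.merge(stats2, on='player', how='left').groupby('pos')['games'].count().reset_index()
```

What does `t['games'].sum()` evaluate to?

6

merge on 'player' (how='left') → 6 rows:
  player pos  games  fouls  points
0   Omar   M      4      3    12.0
1   Nora   F     41      3     NaN
2   Nora   M     71      1     NaN
3    Amy   G     48      1     4.0
4    Amy   M      6      0     4.0
5    Eli   M     48      0     NaN
group by pos, count of games:
pos
F    1
G    1
M    4
Name: games, dtype: int64
reset_index():
  pos  games
0   F      1
1   G      1
2   M      4
Hence 6.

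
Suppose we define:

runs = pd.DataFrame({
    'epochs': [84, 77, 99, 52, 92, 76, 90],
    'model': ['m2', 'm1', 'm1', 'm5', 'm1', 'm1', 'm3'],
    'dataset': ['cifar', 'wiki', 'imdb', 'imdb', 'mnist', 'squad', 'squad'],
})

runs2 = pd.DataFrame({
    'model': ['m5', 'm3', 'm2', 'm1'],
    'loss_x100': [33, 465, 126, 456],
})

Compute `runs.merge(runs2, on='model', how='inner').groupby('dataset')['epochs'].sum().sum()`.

merge on 'model' (how='inner') → 7 rows:
   epochs model dataset  loss_x100
0      84    m2   cifar        126
1      77    m1    wiki        456
2      99    m1    imdb        456
3      52    m5    imdb         33
4      92    m1   mnist        456
5      76    m1   squad        456
6      90    m3   squad        465
group by dataset, sum of epochs:
dataset
cifar     84
imdb     151
mnist     92
squad    166
wiki      77
Name: epochs, dtype: int64

570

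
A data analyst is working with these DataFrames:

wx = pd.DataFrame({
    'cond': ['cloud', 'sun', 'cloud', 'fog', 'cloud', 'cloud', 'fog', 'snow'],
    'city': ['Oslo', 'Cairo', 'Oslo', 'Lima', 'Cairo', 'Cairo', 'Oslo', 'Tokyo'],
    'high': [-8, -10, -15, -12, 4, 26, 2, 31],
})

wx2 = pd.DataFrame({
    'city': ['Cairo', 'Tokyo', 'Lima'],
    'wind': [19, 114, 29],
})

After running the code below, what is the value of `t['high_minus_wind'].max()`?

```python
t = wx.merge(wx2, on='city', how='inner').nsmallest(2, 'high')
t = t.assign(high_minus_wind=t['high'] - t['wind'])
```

merge on 'city' (how='inner') → 5 rows:
    cond   city  high  wind
0    sun  Cairo   -10    19
1    fog   Lima   -12    29
2  cloud  Cairo     4    19
3  cloud  Cairo    26    19
4   snow  Tokyo    31   114
take 2 rows with smallest high:
  cond   city  high  wind
1  fog   Lima   -12    29
0  sun  Cairo   -10    19
add column high_minus_wind = t['high'] - t['wind']:
  cond   city  high  wind  high_minus_wind
1  fog   Lima   -12    29              -41
0  sun  Cairo   -10    19              -29

-29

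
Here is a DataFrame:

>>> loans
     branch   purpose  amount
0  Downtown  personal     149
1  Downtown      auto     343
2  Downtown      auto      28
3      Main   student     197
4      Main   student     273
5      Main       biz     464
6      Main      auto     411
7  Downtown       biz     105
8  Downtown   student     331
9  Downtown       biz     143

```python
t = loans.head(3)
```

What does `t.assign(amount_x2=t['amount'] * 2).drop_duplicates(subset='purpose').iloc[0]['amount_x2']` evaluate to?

take first 3 rows:
     branch   purpose  amount
0  Downtown  personal     149
1  Downtown      auto     343
2  Downtown      auto      28
add column amount_x2 = t['amount'] * 2:
     branch   purpose  amount  amount_x2
0  Downtown  personal     149        298
1  Downtown      auto     343        686
2  Downtown      auto      28         56
drop duplicate purpose (keep=first):
     branch   purpose  amount  amount_x2
0  Downtown  personal     149        298
1  Downtown      auto     343        686
Taking the value at position 0, column 'amount_x2' gives 298.

298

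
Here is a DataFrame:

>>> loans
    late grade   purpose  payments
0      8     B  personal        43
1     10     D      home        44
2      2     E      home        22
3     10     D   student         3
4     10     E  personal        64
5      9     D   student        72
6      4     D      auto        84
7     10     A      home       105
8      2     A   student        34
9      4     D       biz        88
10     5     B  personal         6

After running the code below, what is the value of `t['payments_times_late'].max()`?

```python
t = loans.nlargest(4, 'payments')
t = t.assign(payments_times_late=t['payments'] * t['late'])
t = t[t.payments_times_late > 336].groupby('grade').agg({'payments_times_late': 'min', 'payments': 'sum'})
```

1050

take 4 rows with largest payments:
   late grade  purpose  payments
7    10     A     home       105
9     4     D      biz        88
6     4     D     auto        84
5     9     D  student        72
add column payments_times_late = t['payments'] * t['late']:
   late grade  purpose  payments  payments_times_late
7    10     A     home       105                 1050
9     4     D      biz        88                  352
6     4     D     auto        84                  336
5     9     D  student        72                  648
filter rows where payments_times_late > 336:
   late grade  purpose  payments  payments_times_late
7    10     A     home       105                 1050
9     4     D      biz        88                  352
5     9     D  student        72                  648
group by grade: min(payments_times_late), sum(payments):
       payments_times_late  payments
grade                               
A                     1050       105
D                      352       160
The max of column 'payments_times_late' is 1050.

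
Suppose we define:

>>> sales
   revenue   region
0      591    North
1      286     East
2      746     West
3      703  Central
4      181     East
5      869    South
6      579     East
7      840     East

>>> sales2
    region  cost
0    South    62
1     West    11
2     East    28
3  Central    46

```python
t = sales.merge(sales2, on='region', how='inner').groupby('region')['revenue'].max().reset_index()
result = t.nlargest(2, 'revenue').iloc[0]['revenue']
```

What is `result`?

merge on 'region' (how='inner') → 7 rows:
   revenue   region  cost
0      286     East    28
1      746     West    11
2      703  Central    46
3      181     East    28
4      869    South    62
5      579     East    28
6      840     East    28
group by region, max of revenue:
region
Central    703
East       840
South      869
West       746
Name: revenue, dtype: int64
reset_index():
    region  revenue
0  Central      703
1     East      840
2    South      869
3     West      746
take 2 rows with largest revenue:
  region  revenue
2  South      869
1   East      840
Then the value at position 0, column 'revenue': 869

869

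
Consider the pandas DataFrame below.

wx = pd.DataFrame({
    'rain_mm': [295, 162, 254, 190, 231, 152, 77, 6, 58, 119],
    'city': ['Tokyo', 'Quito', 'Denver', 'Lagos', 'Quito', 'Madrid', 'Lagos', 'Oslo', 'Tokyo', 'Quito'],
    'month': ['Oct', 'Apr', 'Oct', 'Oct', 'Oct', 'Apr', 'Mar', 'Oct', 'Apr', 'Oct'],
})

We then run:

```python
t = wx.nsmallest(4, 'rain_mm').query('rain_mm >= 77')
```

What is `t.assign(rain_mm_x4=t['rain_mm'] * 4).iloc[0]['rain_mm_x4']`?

308

take 4 rows with smallest rain_mm:
   rain_mm   city month
7        6   Oslo   Oct
8       58  Tokyo   Apr
6       77  Lagos   Mar
9      119  Quito   Oct
filter rows where rain_mm >= 77:
   rain_mm   city month
6       77  Lagos   Mar
9      119  Quito   Oct
add column rain_mm_x4 = t['rain_mm'] * 4:
   rain_mm   city month  rain_mm_x4
6       77  Lagos   Mar         308
9      119  Quito   Oct         476
Taking the value at position 0, column 'rain_mm_x4' gives 308.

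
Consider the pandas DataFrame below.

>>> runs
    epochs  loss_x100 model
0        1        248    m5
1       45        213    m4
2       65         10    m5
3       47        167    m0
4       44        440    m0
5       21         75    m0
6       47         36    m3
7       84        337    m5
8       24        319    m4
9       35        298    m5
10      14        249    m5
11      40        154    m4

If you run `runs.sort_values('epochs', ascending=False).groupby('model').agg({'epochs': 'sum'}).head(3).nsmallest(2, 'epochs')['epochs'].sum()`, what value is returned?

156

sort by epochs descending:
    epochs  loss_x100 model
7       84        337    m5
2       65         10    m5
3       47        167    m0
6       47         36    m3
1       45        213    m4
4       44        440    m0
11      40        154    m4
9       35        298    m5
8       24        319    m4
5       21         75    m0
10      14        249    m5
0        1        248    m5
group by model, sum of epochs:
       epochs
model        
m0        112
m3         47
m4        109
m5        199
take first 3 rows:
       epochs
model        
m0        112
m3         47
m4        109
take 2 rows with smallest epochs:
       epochs
model        
m3         47
m4        109
Hence 156.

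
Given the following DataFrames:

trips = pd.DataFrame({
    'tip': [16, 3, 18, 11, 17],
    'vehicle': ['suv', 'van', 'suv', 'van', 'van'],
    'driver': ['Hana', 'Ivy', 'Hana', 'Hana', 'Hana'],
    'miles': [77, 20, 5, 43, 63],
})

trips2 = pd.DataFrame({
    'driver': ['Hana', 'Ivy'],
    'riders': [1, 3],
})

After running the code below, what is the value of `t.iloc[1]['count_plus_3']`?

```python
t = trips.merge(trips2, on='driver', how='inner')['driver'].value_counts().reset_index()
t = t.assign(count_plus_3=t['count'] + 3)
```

merge on 'driver' (how='inner') → 5 rows:
   tip vehicle driver  miles  riders
0   16     suv   Hana     77       1
1    3     van    Ivy     20       3
2   18     suv   Hana      5       1
3   11     van   Hana     43       1
4   17     van   Hana     63       1
value_counts of driver:
driver
Hana    4
Ivy     1
Name: count, dtype: int64
reset_index():
  driver  count
0   Hana      4
1    Ivy      1
add column count_plus_3 = t['count'] + 3:
  driver  count  count_plus_3
0   Hana      4             7
1    Ivy      1             4
Reading off the value at position 1, column 'count_plus_3', we get 4.

4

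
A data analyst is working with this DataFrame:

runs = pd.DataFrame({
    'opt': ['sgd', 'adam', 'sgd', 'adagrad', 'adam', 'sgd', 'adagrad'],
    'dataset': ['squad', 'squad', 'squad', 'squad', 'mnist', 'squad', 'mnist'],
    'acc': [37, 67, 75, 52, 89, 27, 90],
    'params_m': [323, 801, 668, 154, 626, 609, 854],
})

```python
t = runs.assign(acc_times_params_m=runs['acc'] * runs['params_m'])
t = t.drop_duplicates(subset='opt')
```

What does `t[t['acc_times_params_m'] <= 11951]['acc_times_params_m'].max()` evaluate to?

11951

add column acc_times_params_m = runs['acc'] * runs['params_m']:
       opt dataset  acc  params_m  acc_times_params_m
0      sgd   squad   37       323               11951
1     adam   squad   67       801               53667
2      sgd   squad   75       668               50100
3  adagrad   squad   52       154                8008
4     adam   mnist   89       626               55714
5      sgd   squad   27       609               16443
6  adagrad   mnist   90       854               76860
drop duplicate opt (keep=first):
       opt dataset  acc  params_m  acc_times_params_m
0      sgd   squad   37       323               11951
1     adam   squad   67       801               53667
3  adagrad   squad   52       154                8008
filter rows where acc_times_params_m <= 11951:
       opt dataset  acc  params_m  acc_times_params_m
0      sgd   squad   37       323               11951
3  adagrad   squad   52       154                8008
Finally, max of column 'acc_times_params_m' = 11951.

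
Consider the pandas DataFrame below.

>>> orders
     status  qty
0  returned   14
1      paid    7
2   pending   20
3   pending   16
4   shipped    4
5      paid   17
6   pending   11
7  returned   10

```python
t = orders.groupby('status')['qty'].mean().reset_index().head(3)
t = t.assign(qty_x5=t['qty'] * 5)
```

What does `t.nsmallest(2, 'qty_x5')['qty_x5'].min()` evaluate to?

60.0

group by status, mean of qty:
status
paid        12.000000
pending     15.666667
returned    12.000000
shipped      4.000000
Name: qty, dtype: float64
reset_index():
     status        qty
0      paid  12.000000
1   pending  15.666667
2  returned  12.000000
3   shipped   4.000000
take first 3 rows:
     status        qty
0      paid  12.000000
1   pending  15.666667
2  returned  12.000000
add column qty_x5 = t['qty'] * 5:
     status        qty     qty_x5
0      paid  12.000000  60.000000
1   pending  15.666667  78.333333
2  returned  12.000000  60.000000
take 2 rows with smallest qty_x5:
     status   qty  qty_x5
0      paid  12.0    60.0
2  returned  12.0    60.0
Then the min of column 'qty_x5': 60.0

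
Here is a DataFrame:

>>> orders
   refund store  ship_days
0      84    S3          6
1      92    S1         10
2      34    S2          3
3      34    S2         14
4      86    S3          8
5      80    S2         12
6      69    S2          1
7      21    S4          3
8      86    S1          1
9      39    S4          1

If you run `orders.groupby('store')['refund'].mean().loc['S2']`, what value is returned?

54.25

group by store, mean of refund:
store
S1    89.00
S2    54.25
S3    85.00
S4    30.00
Name: refund, dtype: float64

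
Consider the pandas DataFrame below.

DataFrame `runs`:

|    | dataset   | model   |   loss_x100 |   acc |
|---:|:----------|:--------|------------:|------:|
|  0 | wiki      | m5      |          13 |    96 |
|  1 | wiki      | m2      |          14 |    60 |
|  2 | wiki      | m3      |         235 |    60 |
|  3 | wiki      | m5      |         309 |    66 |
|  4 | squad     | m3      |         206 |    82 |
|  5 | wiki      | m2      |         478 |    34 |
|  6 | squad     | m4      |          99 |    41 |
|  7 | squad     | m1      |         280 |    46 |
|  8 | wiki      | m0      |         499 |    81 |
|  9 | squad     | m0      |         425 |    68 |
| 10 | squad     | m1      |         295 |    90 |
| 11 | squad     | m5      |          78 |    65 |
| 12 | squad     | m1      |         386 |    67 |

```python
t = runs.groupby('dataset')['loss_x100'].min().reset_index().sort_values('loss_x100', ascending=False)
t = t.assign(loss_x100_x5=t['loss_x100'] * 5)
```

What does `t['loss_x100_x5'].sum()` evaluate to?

group by dataset, min of loss_x100:
dataset
squad    78
wiki     13
Name: loss_x100, dtype: int64
reset_index():
  dataset  loss_x100
0   squad         78
1    wiki         13
sort by loss_x100 descending:
  dataset  loss_x100
0   squad         78
1    wiki         13
add column loss_x100_x5 = t['loss_x100'] * 5:
  dataset  loss_x100  loss_x100_x5
0   squad         78           390
1    wiki         13            65
Finally, sum of column 'loss_x100_x5' = 455.

455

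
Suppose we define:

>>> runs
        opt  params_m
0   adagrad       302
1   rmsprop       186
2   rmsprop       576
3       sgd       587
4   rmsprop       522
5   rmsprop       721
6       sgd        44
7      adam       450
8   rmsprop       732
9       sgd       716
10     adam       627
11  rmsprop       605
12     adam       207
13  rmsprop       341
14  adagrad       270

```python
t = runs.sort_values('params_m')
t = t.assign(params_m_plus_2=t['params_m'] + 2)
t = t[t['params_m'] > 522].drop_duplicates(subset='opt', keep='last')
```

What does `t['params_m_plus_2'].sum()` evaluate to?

2081

sort by params_m:
        opt  params_m
6       sgd        44
1   rmsprop       186
12     adam       207
14  adagrad       270
0   adagrad       302
13  rmsprop       341
7      adam       450
4   rmsprop       522
2   rmsprop       576
3       sgd       587
11  rmsprop       605
10     adam       627
9       sgd       716
5   rmsprop       721
8   rmsprop       732
add column params_m_plus_2 = t['params_m'] + 2:
        opt  params_m  params_m_plus_2
6       sgd        44               46
1   rmsprop       186              188
12     adam       207              209
14  adagrad       270              272
0   adagrad       302              304
13  rmsprop       341              343
7      adam       450              452
4   rmsprop       522              524
2   rmsprop       576              578
3       sgd       587              589
11  rmsprop       605              607
10     adam       627              629
9       sgd       716              718
5   rmsprop       721              723
8   rmsprop       732              734
filter rows where params_m > 522:
        opt  params_m  params_m_plus_2
2   rmsprop       576              578
3       sgd       587              589
11  rmsprop       605              607
10     adam       627              629
9       sgd       716              718
5   rmsprop       721              723
8   rmsprop       732              734
drop duplicate opt (keep=last):
        opt  params_m  params_m_plus_2
10     adam       627              629
9       sgd       716              718
8   rmsprop       732              734
Reading off the sum of column 'params_m_plus_2', we get 2081.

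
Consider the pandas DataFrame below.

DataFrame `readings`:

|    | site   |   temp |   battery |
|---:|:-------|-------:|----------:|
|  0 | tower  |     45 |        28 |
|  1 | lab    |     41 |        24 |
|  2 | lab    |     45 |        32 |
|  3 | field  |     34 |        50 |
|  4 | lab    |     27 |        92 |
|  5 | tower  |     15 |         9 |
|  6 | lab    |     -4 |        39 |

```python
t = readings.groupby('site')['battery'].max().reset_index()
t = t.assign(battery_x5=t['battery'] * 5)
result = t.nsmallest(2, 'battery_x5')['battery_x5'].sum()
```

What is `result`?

390

group by site, max of battery:
site
field    50
lab      92
tower    28
Name: battery, dtype: int64
reset_index():
    site  battery
0  field       50
1    lab       92
2  tower       28
add column battery_x5 = t['battery'] * 5:
    site  battery  battery_x5
0  field       50         250
1    lab       92         460
2  tower       28         140
take 2 rows with smallest battery_x5:
    site  battery  battery_x5
2  tower       28         140
0  field       50         250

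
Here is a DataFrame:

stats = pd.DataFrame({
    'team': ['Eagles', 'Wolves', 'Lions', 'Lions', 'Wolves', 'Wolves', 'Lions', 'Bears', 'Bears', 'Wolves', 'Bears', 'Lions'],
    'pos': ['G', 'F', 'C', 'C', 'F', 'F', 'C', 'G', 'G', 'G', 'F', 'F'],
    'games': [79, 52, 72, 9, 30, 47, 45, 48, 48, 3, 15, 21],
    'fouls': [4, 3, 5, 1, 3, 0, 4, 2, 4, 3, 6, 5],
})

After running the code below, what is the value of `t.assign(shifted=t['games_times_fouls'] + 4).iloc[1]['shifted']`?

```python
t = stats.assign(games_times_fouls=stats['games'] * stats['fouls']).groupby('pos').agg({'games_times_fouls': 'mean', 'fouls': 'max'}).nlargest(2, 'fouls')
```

add column games_times_fouls = stats['games'] * stats['fouls']:
      team pos  games  fouls  games_times_fouls
0   Eagles   G     79      4                316
1   Wolves   F     52      3                156
2    Lions   C     72      5                360
3    Lions   C      9      1                  9
4   Wolves   F     30      3                 90
5   Wolves   F     47      0                  0
6    Lions   C     45      4                180
7    Bears   G     48      2                 96
8    Bears   G     48      4                192
9   Wolves   G      3      3                  9
10   Bears   F     15      6                 90
11   Lions   F     21      5                105
group by pos: mean(games_times_fouls), max(fouls):
     games_times_fouls  fouls
pos                          
C               183.00      5
F                88.20      6
G               153.25      4
take 2 rows with largest fouls:
     games_times_fouls  fouls
pos                          
F                 88.2      6
C                183.0      5
add column shifted = t['games_times_fouls'] + 4:
     games_times_fouls  fouls  shifted
pos                                   
F                 88.2      6     92.2
C                183.0      5    187.0

187.0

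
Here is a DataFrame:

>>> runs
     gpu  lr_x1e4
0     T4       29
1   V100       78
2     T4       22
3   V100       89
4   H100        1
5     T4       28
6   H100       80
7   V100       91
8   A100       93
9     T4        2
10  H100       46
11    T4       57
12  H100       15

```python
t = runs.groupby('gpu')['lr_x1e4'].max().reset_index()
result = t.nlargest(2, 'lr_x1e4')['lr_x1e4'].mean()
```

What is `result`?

92.0

group by gpu, max of lr_x1e4:
gpu
A100    93
H100    80
T4      57
V100    91
Name: lr_x1e4, dtype: int64
reset_index():
    gpu  lr_x1e4
0  A100       93
1  H100       80
2    T4       57
3  V100       91
take 2 rows with largest lr_x1e4:
    gpu  lr_x1e4
0  A100       93
3  V100       91
Finally, mean of column 'lr_x1e4' = 92.0.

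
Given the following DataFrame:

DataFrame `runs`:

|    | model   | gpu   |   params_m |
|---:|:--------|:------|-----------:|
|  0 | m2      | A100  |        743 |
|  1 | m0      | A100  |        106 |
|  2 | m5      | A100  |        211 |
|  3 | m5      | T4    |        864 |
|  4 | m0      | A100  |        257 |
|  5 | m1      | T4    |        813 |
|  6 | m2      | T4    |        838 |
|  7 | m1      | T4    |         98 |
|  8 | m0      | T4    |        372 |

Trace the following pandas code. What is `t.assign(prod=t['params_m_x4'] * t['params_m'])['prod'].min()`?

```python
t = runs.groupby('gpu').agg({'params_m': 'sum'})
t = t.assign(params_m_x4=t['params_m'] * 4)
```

group by gpu, sum of params_m:
      params_m
gpu           
A100      1317
T4        2985
add column params_m_x4 = t['params_m'] * 4:
      params_m  params_m_x4
gpu                        
A100      1317         5268
T4        2985        11940
add column prod = t['params_m_x4'] * t['params_m']:
      params_m  params_m_x4      prod
gpu                                  
A100      1317         5268   6937956
T4        2985        11940  35640900
Hence 6937956.

6937956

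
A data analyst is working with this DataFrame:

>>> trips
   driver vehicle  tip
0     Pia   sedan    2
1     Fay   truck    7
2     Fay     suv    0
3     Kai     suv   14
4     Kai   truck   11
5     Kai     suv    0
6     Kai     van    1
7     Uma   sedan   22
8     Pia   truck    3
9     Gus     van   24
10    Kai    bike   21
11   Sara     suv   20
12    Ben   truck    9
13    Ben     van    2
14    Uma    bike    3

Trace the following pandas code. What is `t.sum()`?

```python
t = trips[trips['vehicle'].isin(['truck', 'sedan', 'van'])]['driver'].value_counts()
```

9

filter rows where vehicle in ['truck', 'sedan', 'van']:
   driver vehicle  tip
0     Pia   sedan    2
1     Fay   truck    7
4     Kai   truck   11
6     Kai     van    1
7     Uma   sedan   22
8     Pia   truck    3
9     Gus     van   24
12    Ben   truck    9
13    Ben     van    2
value_counts of driver:
driver
Pia    2
Kai    2
Ben    2
Fay    1
Uma    1
Gus    1
Name: count, dtype: int64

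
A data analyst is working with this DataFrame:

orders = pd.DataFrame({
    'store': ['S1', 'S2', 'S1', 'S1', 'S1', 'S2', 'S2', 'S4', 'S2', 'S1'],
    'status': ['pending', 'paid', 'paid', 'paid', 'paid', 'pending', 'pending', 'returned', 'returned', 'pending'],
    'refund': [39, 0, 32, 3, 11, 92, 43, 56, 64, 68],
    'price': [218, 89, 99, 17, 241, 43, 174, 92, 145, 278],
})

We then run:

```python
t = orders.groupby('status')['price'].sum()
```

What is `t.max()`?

group by status, sum of price:
status
paid        446
pending     713
returned    237
Name: price, dtype: int64
Finally, max of the resulting series = 713.

713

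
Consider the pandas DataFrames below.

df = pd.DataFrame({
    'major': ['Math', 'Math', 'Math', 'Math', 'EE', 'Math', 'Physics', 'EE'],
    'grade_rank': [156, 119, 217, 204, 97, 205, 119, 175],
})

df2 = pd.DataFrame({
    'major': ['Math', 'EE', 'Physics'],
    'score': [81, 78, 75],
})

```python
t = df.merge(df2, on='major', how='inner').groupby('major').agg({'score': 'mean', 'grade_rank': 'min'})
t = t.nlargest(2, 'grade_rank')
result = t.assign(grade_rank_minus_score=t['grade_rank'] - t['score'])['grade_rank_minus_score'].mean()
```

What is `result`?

merge on 'major' (how='inner') → 8 rows:
     major  grade_rank  score
0     Math         156     81
1     Math         119     81
2     Math         217     81
3     Math         204     81
4       EE          97     78
5     Math         205     81
6  Physics         119     75
7       EE         175     78
group by major: mean(score), min(grade_rank):
         score  grade_rank
major                     
EE        78.0          97
Math      81.0         119
Physics   75.0         119
take 2 rows with largest grade_rank:
         score  grade_rank
major                     
Math      81.0         119
Physics   75.0         119
add column grade_rank_minus_score = t['grade_rank'] - t['score']:
         score  grade_rank  grade_rank_minus_score
major                                             
Math      81.0         119                    38.0
Physics   75.0         119                    44.0
Then the mean of column 'grade_rank_minus_score': 41.0

41.0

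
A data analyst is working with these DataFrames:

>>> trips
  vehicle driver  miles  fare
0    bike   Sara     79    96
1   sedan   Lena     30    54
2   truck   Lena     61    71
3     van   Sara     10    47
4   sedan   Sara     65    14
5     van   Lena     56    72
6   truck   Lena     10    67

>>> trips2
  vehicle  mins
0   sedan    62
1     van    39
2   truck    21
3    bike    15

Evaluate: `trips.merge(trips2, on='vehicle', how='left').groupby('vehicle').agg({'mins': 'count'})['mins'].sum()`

merge on 'vehicle' (how='left') → 7 rows:
  vehicle driver  miles  fare  mins
0    bike   Sara     79    96    15
1   sedan   Lena     30    54    62
2   truck   Lena     61    71    21
3     van   Sara     10    47    39
4   sedan   Sara     65    14    62
5     van   Lena     56    72    39
6   truck   Lena     10    67    21
group by vehicle, count of mins:
         mins
vehicle      
bike        1
sedan       2
truck       2
van         2
Then the sum of column 'mins': 7

7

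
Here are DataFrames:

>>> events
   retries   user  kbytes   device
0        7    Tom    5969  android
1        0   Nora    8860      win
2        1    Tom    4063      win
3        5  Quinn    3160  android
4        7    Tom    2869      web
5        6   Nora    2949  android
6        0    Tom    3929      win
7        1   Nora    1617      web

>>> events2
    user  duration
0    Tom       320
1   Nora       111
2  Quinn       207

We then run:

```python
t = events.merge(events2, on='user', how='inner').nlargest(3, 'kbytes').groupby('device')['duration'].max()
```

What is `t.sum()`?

640

merge on 'user' (how='inner') → 8 rows:
   retries   user  kbytes   device  duration
0        7    Tom    5969  android       320
1        0   Nora    8860      win       111
2        1    Tom    4063      win       320
3        5  Quinn    3160  android       207
4        7    Tom    2869      web       320
5        6   Nora    2949  android       111
6        0    Tom    3929      win       320
7        1   Nora    1617      web       111
take 3 rows with largest kbytes:
   retries  user  kbytes   device  duration
1        0  Nora    8860      win       111
0        7   Tom    5969  android       320
2        1   Tom    4063      win       320
group by device, max of duration:
device
android    320
win        320
Name: duration, dtype: int64
Hence 640.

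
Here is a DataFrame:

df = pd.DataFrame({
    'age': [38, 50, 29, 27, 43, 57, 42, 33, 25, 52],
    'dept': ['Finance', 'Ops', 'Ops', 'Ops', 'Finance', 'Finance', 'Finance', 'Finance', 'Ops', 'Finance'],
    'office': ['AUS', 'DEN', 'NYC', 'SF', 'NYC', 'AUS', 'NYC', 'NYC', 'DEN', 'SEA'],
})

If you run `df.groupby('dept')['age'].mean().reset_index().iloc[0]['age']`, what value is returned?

group by dept, mean of age:
dept
Finance    44.166667
Ops        32.750000
Name: age, dtype: float64
reset_index():
      dept        age
0  Finance  44.166667
1      Ops  32.750000

44.1666666667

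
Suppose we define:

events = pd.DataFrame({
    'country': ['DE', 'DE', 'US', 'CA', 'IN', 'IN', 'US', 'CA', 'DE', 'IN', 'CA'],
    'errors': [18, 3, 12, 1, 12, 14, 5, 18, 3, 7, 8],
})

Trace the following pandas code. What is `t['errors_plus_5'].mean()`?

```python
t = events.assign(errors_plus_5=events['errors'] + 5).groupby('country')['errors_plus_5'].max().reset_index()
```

add column errors_plus_5 = events['errors'] + 5:
   country  errors  errors_plus_5
0       DE      18             23
1       DE       3              8
2       US      12             17
3       CA       1              6
4       IN      12             17
5       IN      14             19
6       US       5             10
7       CA      18             23
8       DE       3              8
9       IN       7             12
10      CA       8             13
group by country, max of errors_plus_5:
country
CA    23
DE    23
IN    19
US    17
Name: errors_plus_5, dtype: int64
reset_index():
  country  errors_plus_5
0      CA             23
1      DE             23
2      IN             19
3      US             17

20.5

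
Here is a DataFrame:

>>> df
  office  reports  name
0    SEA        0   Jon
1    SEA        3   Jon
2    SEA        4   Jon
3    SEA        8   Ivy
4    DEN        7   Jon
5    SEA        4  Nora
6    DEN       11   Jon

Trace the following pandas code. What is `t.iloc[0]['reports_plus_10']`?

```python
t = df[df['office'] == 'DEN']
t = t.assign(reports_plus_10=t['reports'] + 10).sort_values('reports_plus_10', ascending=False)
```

filter rows where office == 'DEN':
  office  reports name
4    DEN        7  Jon
6    DEN       11  Jon
add column reports_plus_10 = t['reports'] + 10:
  office  reports name  reports_plus_10
4    DEN        7  Jon               17
6    DEN       11  Jon               21
sort by reports_plus_10 descending:
  office  reports name  reports_plus_10
6    DEN       11  Jon               21
4    DEN        7  Jon               17
Hence 21.

21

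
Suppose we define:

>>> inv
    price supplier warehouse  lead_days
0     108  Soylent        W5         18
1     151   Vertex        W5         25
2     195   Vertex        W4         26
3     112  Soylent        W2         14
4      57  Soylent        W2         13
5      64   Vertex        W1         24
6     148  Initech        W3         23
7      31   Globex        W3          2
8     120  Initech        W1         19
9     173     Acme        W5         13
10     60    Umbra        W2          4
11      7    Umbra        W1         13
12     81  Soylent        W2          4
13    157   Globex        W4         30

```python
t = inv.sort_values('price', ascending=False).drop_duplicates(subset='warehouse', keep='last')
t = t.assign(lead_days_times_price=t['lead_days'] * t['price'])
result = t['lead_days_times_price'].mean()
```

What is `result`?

sort by price descending:
    price supplier warehouse  lead_days
2     195   Vertex        W4         26
9     173     Acme        W5         13
13    157   Globex        W4         30
1     151   Vertex        W5         25
6     148  Initech        W3         23
8     120  Initech        W1         19
3     112  Soylent        W2         14
0     108  Soylent        W5         18
12     81  Soylent        W2          4
5      64   Vertex        W1         24
10     60    Umbra        W2          4
4      57  Soylent        W2         13
7      31   Globex        W3          2
11      7    Umbra        W1         13
drop duplicate warehouse (keep=last):
    price supplier warehouse  lead_days
13    157   Globex        W4         30
0     108  Soylent        W5         18
4      57  Soylent        W2         13
7      31   Globex        W3          2
11      7    Umbra        W1         13
add column lead_days_times_price = t['lead_days'] * t['price']:
    price supplier warehouse  lead_days  lead_days_times_price
13    157   Globex        W4         30                   4710
0     108  Soylent        W5         18                   1944
4      57  Soylent        W2         13                    741
7      31   Globex        W3          2                     62
11      7    Umbra        W1         13                     91

1509.6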